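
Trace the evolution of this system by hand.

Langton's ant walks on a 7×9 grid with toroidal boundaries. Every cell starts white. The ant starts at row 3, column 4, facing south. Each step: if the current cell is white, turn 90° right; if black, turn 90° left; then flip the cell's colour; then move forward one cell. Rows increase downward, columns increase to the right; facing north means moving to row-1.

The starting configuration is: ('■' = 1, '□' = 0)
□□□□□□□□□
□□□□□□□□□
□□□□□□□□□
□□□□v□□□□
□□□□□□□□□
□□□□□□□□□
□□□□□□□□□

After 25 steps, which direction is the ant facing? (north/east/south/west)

k=0  □□□□□□□□□
□□□□□□□□□
□□□□□□□□□
□□□□v□□□□
□□□□□□□□□
□□□□□□□□□
□□□□□□□□□
k=1  □□□□□□□□□
□□□□□□□□□
□□□□□□□□□
□□□<■□□□□
□□□□□□□□□
□□□□□□□□□
□□□□□□□□□
k=2  □□□□□□□□□
□□□□□□□□□
□□□^□□□□□
□□□■■□□□□
□□□□□□□□□
□□□□□□□□□
□□□□□□□□□
k=3  □□□□□□□□□
□□□□□□□□□
□□□■>□□□□
□□□■■□□□□
□□□□□□□□□
□□□□□□□□□
□□□□□□□□□
k=4  □□□□□□□□□
□□□□□□□□□
□□□■■□□□□
□□□■v□□□□
□□□□□□□□□
□□□□□□□□□
□□□□□□□□□
k=5  □□□□□□□□□
□□□□□□□□□
□□□■■□□□□
□□□■□>□□□
□□□□□□□□□
□□□□□□□□□
□□□□□□□□□
k=6  □□□□□□□□□
□□□□□□□□□
□□□■■□□□□
□□□■□■□□□
□□□□□v□□□
□□□□□□□□□
□□□□□□□□□
k=7  □□□□□□□□□
□□□□□□□□□
□□□■■□□□□
□□□■□■□□□
□□□□<■□□□
□□□□□□□□□
□□□□□□□□□
k=8  □□□□□□□□□
□□□□□□□□□
□□□■■□□□□
□□□■^■□□□
□□□□■■□□□
□□□□□□□□□
□□□□□□□□□
k=9  □□□□□□□□□
□□□□□□□□□
□□□■■□□□□
□□□■■>□□□
□□□□■■□□□
□□□□□□□□□
□□□□□□□□□
k=10  □□□□□□□□□
□□□□□□□□□
□□□■■^□□□
□□□■■□□□□
□□□□■■□□□
□□□□□□□□□
□□□□□□□□□
k=11  □□□□□□□□□
□□□□□□□□□
□□□■■■>□□
□□□■■□□□□
□□□□■■□□□
□□□□□□□□□
□□□□□□□□□
k=12  □□□□□□□□□
□□□□□□□□□
□□□■■■■□□
□□□■■□v□□
□□□□■■□□□
□□□□□□□□□
□□□□□□□□□
k=13  □□□□□□□□□
□□□□□□□□□
□□□■■■■□□
□□□■■<■□□
□□□□■■□□□
□□□□□□□□□
□□□□□□□□□
k=14  □□□□□□□□□
□□□□□□□□□
□□□■■^■□□
□□□■■■■□□
□□□□■■□□□
□□□□□□□□□
□□□□□□□□□
k=15  □□□□□□□□□
□□□□□□□□□
□□□■<□■□□
□□□■■■■□□
□□□□■■□□□
□□□□□□□□□
□□□□□□□□□
k=16  □□□□□□□□□
□□□□□□□□□
□□□■□□■□□
□□□■v■■□□
□□□□■■□□□
□□□□□□□□□
□□□□□□□□□
k=17  □□□□□□□□□
□□□□□□□□□
□□□■□□■□□
□□□■□>■□□
□□□□■■□□□
□□□□□□□□□
□□□□□□□□□
k=18  □□□□□□□□□
□□□□□□□□□
□□□■□^■□□
□□□■□□■□□
□□□□■■□□□
□□□□□□□□□
□□□□□□□□□
k=19  □□□□□□□□□
□□□□□□□□□
□□□■□■>□□
□□□■□□■□□
□□□□■■□□□
□□□□□□□□□
□□□□□□□□□
k=20  □□□□□□□□□
□□□□□□^□□
□□□■□■□□□
□□□■□□■□□
□□□□■■□□□
□□□□□□□□□
□□□□□□□□□
k=21  □□□□□□□□□
□□□□□□■>□
□□□■□■□□□
□□□■□□■□□
□□□□■■□□□
□□□□□□□□□
□□□□□□□□□
k=22  □□□□□□□□□
□□□□□□■■□
□□□■□■□v□
□□□■□□■□□
□□□□■■□□□
□□□□□□□□□
□□□□□□□□□
k=23  □□□□□□□□□
□□□□□□■■□
□□□■□■<■□
□□□■□□■□□
□□□□■■□□□
□□□□□□□□□
□□□□□□□□□
k=24  □□□□□□□□□
□□□□□□^■□
□□□■□■■■□
□□□■□□■□□
□□□□■■□□□
□□□□□□□□□
□□□□□□□□□
k=25  □□□□□□□□□
□□□□□<□■□
□□□■□■■■□
□□□■□□■□□
□□□□■■□□□
□□□□□□□□□
□□□□□□□□□

west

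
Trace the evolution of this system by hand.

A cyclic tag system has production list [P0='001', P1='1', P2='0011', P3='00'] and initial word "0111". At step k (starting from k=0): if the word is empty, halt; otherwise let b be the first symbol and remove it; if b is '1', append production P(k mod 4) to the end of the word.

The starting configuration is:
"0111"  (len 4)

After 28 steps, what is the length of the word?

0) "0111"  (len 4)
1) "111"  (len 3)
2) "111"  (len 3)
3) "110011"  (len 6)
4) "1001100"  (len 7)
5) "001100001"  (len 9)
6) "01100001"  (len 8)
7) "1100001"  (len 7)
8) "10000100"  (len 8)
9) "0000100001"  (len 10)
10) "000100001"  (len 9)
11) "00100001"  (len 8)
12) "0100001"  (len 7)
13) "100001"  (len 6)
14) "000011"  (len 6)
15) "00011"  (len 5)
16) "0011"  (len 4)
17) "011"  (len 3)
18) "11"  (len 2)
19) "10011"  (len 5)
20) "001100"  (len 6)
21) "01100"  (len 5)
22) "1100"  (len 4)
23) "1000011"  (len 7)
24) "00001100"  (len 8)
25) "0001100"  (len 7)
26) "001100"  (len 6)
27) "01100"  (len 5)
28) "1100"  (len 4)

4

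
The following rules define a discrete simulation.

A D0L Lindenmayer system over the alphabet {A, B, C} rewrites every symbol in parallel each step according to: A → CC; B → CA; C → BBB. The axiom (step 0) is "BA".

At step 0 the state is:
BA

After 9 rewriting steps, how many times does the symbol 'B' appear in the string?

gen 0: BA
gen 1: CACC
gen 2: BBBCCBBBBBB
gen 3: CACACABBBBBBCACACACACACA
gen 4: BBBCCBBBCCBBBCCCACACACACACABBBCCBBBCCBBBCCBBBCCBBBCCBBBCC
gen 5: CACACABBBBBBCACACABBBBBBCACACABBBBBBBBBCCBBBCCBBBCCBBBCCBB…CACABBBBBBCACACABBBBBBCACACABBBBBBCACACABBBBBBCACACABBBBBB  (len 138)
gen 6: BBBCCBBBCCBBBCCCACACACACACABBBCCBBBCCBBBCCCACACACACACABBBC…CACABBBCCBBBCCBBBCCCACACACACACABBBCCBBBCCBBBCCCACACACACACA  (len 315)
gen 7: CACACABBBBBBCACACABBBBBBCACACABBBBBBBBBCCBBBCCBBBCCBBBCCBB…BBBBCACACABBBBBBCACACABBBBBBBBBCCBBBCCBBBCCBBBCCBBBCCBBBCC  (len 756)
gen 8: BBBCCBBBCCBBBCCCACACACACACABBBCCBBBCCBBBCCCACACACACACABBBC…CACABBBBBBCACACABBBBBBCACACABBBBBBCACACABBBBBBCACACABBBBBB  (len 1773)
gen 9: CACACABBBBBBCACACABBBBBBCACACABBBBBBBBBCCBBBCCBBBCCBBBCCBB…CACABBBCCBBBCCBBBCCCACACACACACABBBCCBBBCCBBBCCCACACACACACA  (len 4158)

1836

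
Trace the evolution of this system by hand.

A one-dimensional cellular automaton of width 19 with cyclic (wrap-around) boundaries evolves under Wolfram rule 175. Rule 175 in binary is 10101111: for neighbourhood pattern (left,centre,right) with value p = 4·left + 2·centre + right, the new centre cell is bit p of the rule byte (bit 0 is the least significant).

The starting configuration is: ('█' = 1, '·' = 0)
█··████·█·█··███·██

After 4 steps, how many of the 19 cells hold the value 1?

14

step 0: █··████·█·█··███·██
step 1: ··████·████·███·███
step 2: ·████·████·███·███·
step 3: ████·████·███·███··
step 4: ███·████·███·███··█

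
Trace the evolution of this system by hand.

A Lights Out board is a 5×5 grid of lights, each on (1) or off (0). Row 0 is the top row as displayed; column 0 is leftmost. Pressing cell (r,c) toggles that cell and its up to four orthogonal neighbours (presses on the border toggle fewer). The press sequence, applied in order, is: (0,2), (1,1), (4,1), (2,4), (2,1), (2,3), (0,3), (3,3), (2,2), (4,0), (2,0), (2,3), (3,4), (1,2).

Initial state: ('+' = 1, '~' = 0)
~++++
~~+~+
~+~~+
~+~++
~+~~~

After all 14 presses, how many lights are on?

gen 0: ~++++
~~+~+
~+~~+
~+~++
~+~~~
gen 1: ~~~~+
~~~~+
~+~~+
~+~++
~+~~~
gen 2: ~+~~+
+++~+
~~~~+
~+~++
~+~~~
gen 3: ~+~~+
+++~+
~~~~+
~~~++
+~+~~
gen 4: ~+~~+
+++~~
~~~+~
~~~+~
+~+~~
gen 5: ~+~~+
+~+~~
++++~
~+~+~
+~+~~
gen 6: ~+~~+
+~++~
++~~+
~+~~~
+~+~~
gen 7: ~+++~
+~+~~
++~~+
~+~~~
+~+~~
gen 8: ~+++~
+~+~~
++~++
~++++
+~++~
gen 9: ~+++~
+~~~~
+~+~+
~+~++
+~++~
gen 10: ~+++~
+~~~~
+~+~+
++~++
~+++~
gen 11: ~+++~
~~~~~
~++~+
~+~++
~+++~
gen 12: ~+++~
~~~+~
~+~+~
~+~~+
~+++~
gen 13: ~+++~
~~~+~
~+~++
~+~+~
~++++
gen 14: ~+~+~
~++~~
~++++
~+~+~
~++++

14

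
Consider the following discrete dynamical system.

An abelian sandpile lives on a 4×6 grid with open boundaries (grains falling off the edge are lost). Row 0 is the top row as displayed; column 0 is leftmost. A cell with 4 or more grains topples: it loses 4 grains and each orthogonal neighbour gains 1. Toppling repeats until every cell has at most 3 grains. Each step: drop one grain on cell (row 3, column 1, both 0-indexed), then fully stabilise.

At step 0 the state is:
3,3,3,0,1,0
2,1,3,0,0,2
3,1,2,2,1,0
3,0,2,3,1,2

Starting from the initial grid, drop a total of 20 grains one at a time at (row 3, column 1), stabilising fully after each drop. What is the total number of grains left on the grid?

gen 0: 3,3,3,0,1,0
2,1,3,0,0,2
3,1,2,2,1,0
3,0,2,3,1,2
gen 1: 3,3,3,0,1,0
2,1,3,0,0,2
3,1,2,2,1,0
3,1,2,3,1,2
gen 2: 3,3,3,0,1,0
2,1,3,0,0,2
3,1,2,2,1,0
3,2,2,3,1,2
gen 3: 3,3,3,0,1,0
2,1,3,0,0,2
3,1,2,2,1,0
3,3,2,3,1,2
gen 4: 3,3,3,0,1,0
3,1,3,0,0,2
0,3,2,2,1,0
1,1,3,3,1,2
gen 5: 3,3,3,0,1,0
3,1,3,0,0,2
0,3,2,2,1,0
1,2,3,3,1,2
gen 6: 3,3,3,0,1,0
3,1,3,0,0,2
0,3,2,2,1,0
1,3,3,3,1,2
gen 7: 1,2,1,1,1,0
1,1,2,2,0,2
2,2,2,0,2,0
2,2,2,1,2,2
gen 8: 1,2,1,1,1,0
1,1,2,2,0,2
2,2,2,0,2,0
2,3,2,1,2,2
gen 9: 1,2,1,1,1,0
1,1,2,2,0,2
2,3,2,0,2,0
3,0,3,1,2,2
gen 10: 1,2,1,1,1,0
1,1,2,2,0,2
2,3,2,0,2,0
3,1,3,1,2,2
gen 11: 1,2,1,1,1,0
1,1,2,2,0,2
2,3,2,0,2,0
3,2,3,1,2,2
gen 12: 1,2,1,1,1,0
1,1,2,2,0,2
2,3,2,0,2,0
3,3,3,1,2,2
gen 13: 1,2,1,1,1,0
2,2,3,2,0,2
0,2,0,1,2,0
1,3,1,2,2,2
gen 14: 1,2,1,1,1,0
2,2,3,2,0,2
0,3,0,1,2,0
2,0,2,2,2,2
gen 15: 1,2,1,1,1,0
2,2,3,2,0,2
0,3,0,1,2,0
2,1,2,2,2,2
gen 16: 1,2,1,1,1,0
2,2,3,2,0,2
0,3,0,1,2,0
2,2,2,2,2,2
gen 17: 1,2,1,1,1,0
2,2,3,2,0,2
0,3,0,1,2,0
2,3,2,2,2,2
gen 18: 1,2,1,1,1,0
2,3,3,2,0,2
1,0,1,1,2,0
3,1,3,2,2,2
gen 19: 1,2,1,1,1,0
2,3,3,2,0,2
1,0,1,1,2,0
3,2,3,2,2,2
gen 20: 1,2,1,1,1,0
2,3,3,2,0,2
1,0,1,1,2,0
3,3,3,2,2,2

38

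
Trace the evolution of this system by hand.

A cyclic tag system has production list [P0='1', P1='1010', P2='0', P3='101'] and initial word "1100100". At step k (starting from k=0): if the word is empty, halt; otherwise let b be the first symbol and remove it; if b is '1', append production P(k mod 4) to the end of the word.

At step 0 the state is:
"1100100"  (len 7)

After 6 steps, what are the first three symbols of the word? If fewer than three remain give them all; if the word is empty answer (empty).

t=0: "1100100"  (len 7)
t=1: "1001001"  (len 7)
t=2: "0010011010"  (len 10)
t=3: "010011010"  (len 9)
t=4: "10011010"  (len 8)
t=5: "00110101"  (len 8)
t=6: "0110101"  (len 7)

011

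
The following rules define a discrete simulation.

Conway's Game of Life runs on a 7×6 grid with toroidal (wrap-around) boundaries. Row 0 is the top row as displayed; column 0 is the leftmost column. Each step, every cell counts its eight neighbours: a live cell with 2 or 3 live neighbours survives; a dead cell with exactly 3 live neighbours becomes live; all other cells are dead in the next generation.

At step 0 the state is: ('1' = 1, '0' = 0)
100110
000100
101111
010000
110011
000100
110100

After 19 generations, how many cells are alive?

15

t=0: 100110
000100
101111
010000
110011
000100
110100
t=1: 110111
110000
111111
000000
111011
000100
110101
t=2: 000100
000000
001111
000000
111111
000100
010100
t=3: 001000
001000
000110
000000
111111
000001
000110
t=4: 001000
001000
000100
110000
111111
010000
000110
t=5: 001000
001100
011000
000000
000111
010000
001100
t=6: 010000
000100
011100
001110
000010
000000
011100
t=7: 010100
010100
010000
010010
000010
001100
011000
t=8: 110100
110000
110000
000000
001010
011100
010000
t=9: 000000
000001
110000
010000
011000
010100
000100
t=10: 000000
100000
110000
000000
110000
010100
001000
t=11: 000000
110000
110000
000000
111000
110000
001000
t=12: 010000
110000
110000
001000
101000
100000
010000
t=13: 011000
001000
101000
101000
000000
100000
110000
t=14: 101000
001100
001100
000000
010000
110000
101000
t=15: 001000
000000
001100
001000
110000
101000
101001
t=16: 010000
001100
001100
001100
101000
001000
101101
t=17: 110010
010100
010010
000000
001000
101001
101100
t=18: 100011
010111
001000
000000
010000
101001
001110
t=19: 110000
011100
001110
000000
110000
101011
001000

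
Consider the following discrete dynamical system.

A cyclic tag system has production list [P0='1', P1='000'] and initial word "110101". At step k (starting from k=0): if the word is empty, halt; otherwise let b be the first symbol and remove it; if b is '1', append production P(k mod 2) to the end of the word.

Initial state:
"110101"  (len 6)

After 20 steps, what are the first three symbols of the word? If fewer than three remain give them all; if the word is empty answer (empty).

[0] "110101"  (len 6)
[1] "101011"  (len 6)
[2] "01011000"  (len 8)
[3] "1011000"  (len 7)
[4] "011000000"  (len 9)
[5] "11000000"  (len 8)
[6] "1000000000"  (len 10)
[7] "0000000001"  (len 10)
[8] "000000001"  (len 9)
[9] "00000001"  (len 8)
[10] "0000001"  (len 7)
[11] "000001"  (len 6)
[12] "00001"  (len 5)
[13] "0001"  (len 4)
[14] "001"  (len 3)
[15] "01"  (len 2)
[16] "1"  (len 1)
[17] "1"  (len 1)
[18] "000"  (len 3)
[19] "00"  (len 2)
[20] "0"  (len 1)

0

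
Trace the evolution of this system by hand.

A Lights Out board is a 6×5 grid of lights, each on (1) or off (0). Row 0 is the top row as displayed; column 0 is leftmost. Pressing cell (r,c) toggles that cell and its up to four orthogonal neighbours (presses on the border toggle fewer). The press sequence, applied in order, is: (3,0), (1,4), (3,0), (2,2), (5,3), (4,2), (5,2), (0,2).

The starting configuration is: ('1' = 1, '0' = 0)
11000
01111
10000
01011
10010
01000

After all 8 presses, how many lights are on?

k=0  11000
01111
10000
01011
10010
01000
k=1  11000
01111
00000
10011
00010
01000
k=2  11001
01100
00001
10011
00010
01000
k=3  11001
01100
10001
01011
10010
01000
k=4  11001
01000
11111
01111
10010
01000
k=5  11001
01000
11111
01111
10000
01111
k=6  11001
01000
11111
01011
11110
01011
k=7  11001
01000
11111
01011
11010
00101
k=8  10111
01100
11111
01011
11010
00101

19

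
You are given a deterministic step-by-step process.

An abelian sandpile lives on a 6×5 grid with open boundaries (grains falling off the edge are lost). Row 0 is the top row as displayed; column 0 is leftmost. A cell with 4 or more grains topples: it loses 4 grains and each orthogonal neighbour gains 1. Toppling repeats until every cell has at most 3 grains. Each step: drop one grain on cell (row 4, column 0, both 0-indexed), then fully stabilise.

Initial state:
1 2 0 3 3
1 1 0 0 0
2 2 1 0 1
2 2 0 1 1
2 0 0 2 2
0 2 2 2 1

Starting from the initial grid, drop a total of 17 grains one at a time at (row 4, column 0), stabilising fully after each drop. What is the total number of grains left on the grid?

gen 0: 1 2 0 3 3
1 1 0 0 0
2 2 1 0 1
2 2 0 1 1
2 0 0 2 2
0 2 2 2 1
gen 1: 1 2 0 3 3
1 1 0 0 0
2 2 1 0 1
2 2 0 1 1
3 0 0 2 2
0 2 2 2 1
gen 2: 1 2 0 3 3
1 1 0 0 0
2 2 1 0 1
3 2 0 1 1
0 1 0 2 2
1 2 2 2 1
gen 3: 1 2 0 3 3
1 1 0 0 0
2 2 1 0 1
3 2 0 1 1
1 1 0 2 2
1 2 2 2 1
gen 4: 1 2 0 3 3
1 1 0 0 0
2 2 1 0 1
3 2 0 1 1
2 1 0 2 2
1 2 2 2 1
gen 5: 1 2 0 3 3
1 1 0 0 0
2 2 1 0 1
3 2 0 1 1
3 1 0 2 2
1 2 2 2 1
gen 6: 1 2 0 3 3
1 1 0 0 0
3 2 1 0 1
0 3 0 1 1
1 2 0 2 2
2 2 2 2 1
gen 7: 1 2 0 3 3
1 1 0 0 0
3 2 1 0 1
0 3 0 1 1
2 2 0 2 2
2 2 2 2 1
gen 8: 1 2 0 3 3
1 1 0 0 0
3 2 1 0 1
0 3 0 1 1
3 2 0 2 2
2 2 2 2 1
gen 9: 1 2 0 3 3
1 1 0 0 0
3 2 1 0 1
1 3 0 1 1
0 3 0 2 2
3 2 2 2 1
gen 10: 1 2 0 3 3
1 1 0 0 0
3 2 1 0 1
1 3 0 1 1
1 3 0 2 2
3 2 2 2 1
gen 11: 1 2 0 3 3
1 1 0 0 0
3 2 1 0 1
1 3 0 1 1
2 3 0 2 2
3 2 2 2 1
gen 12: 1 2 0 3 3
1 1 0 0 0
3 2 1 0 1
1 3 0 1 1
3 3 0 2 2
3 2 2 2 1
gen 13: 1 2 0 3 3
1 1 0 0 0
3 3 1 0 1
3 0 1 1 1
2 2 1 2 2
1 0 3 2 1
gen 14: 1 2 0 3 3
1 1 0 0 0
3 3 1 0 1
3 0 1 1 1
3 2 1 2 2
1 0 3 2 1
gen 15: 1 2 0 3 3
2 2 0 0 0
1 0 2 0 1
1 2 1 1 1
1 3 1 2 2
2 0 3 2 1
gen 16: 1 2 0 3 3
2 2 0 0 0
1 0 2 0 1
1 2 1 1 1
2 3 1 2 2
2 0 3 2 1
gen 17: 1 2 0 3 3
2 2 0 0 0
1 0 2 0 1
1 2 1 1 1
3 3 1 2 2
2 0 3 2 1

42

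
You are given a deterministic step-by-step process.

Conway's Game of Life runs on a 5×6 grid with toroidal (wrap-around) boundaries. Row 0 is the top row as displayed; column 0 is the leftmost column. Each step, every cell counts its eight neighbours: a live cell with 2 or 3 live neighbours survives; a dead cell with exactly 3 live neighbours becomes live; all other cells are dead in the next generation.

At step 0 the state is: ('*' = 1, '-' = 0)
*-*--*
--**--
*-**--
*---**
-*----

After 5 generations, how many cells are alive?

k=0  *-*--*
--**--
*-**--
*---**
-*----
k=1  *-**--
*---**
*-*---
*-****
-*--*-
k=2  *-**--
*-*-*-
--*---
*-*-*-
------
k=3  --**-*
--*--*
--*---
-*-*--
--*--*
k=4  ****-*
-**-*-
-***--
-*-*--
**----
k=5  ---***
----**
*---*-
---*--
---***

11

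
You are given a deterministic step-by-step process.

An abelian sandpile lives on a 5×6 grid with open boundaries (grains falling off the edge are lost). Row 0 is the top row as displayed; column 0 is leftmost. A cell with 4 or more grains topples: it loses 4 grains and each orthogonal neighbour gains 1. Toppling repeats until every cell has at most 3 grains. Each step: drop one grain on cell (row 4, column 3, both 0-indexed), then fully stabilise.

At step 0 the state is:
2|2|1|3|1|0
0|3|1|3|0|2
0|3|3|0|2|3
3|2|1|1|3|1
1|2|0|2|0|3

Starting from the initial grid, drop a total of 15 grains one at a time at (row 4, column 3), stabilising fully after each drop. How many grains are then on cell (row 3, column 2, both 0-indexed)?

3

step 0: 2|2|1|3|1|0
0|3|1|3|0|2
0|3|3|0|2|3
3|2|1|1|3|1
1|2|0|2|0|3
step 1: 2|2|1|3|1|0
0|3|1|3|0|2
0|3|3|0|2|3
3|2|1|1|3|1
1|2|0|3|0|3
step 2: 2|2|1|3|1|0
0|3|1|3|0|2
0|3|3|0|2|3
3|2|1|2|3|1
1|2|1|0|1|3
step 3: 2|2|1|3|1|0
0|3|1|3|0|2
0|3|3|0|2|3
3|2|1|2|3|1
1|2|1|1|1|3
step 4: 2|2|1|3|1|0
0|3|1|3|0|2
0|3|3|0|2|3
3|2|1|2|3|1
1|2|1|2|1|3
step 5: 2|2|1|3|1|0
0|3|1|3|0|2
0|3|3|0|2|3
3|2|1|2|3|1
1|2|1|3|1|3
step 6: 2|2|1|3|1|0
0|3|1|3|0|2
0|3|3|0|2|3
3|2|1|3|3|1
1|2|2|0|2|3
step 7: 2|2|1|3|1|0
0|3|1|3|0|2
0|3|3|0|2|3
3|2|1|3|3|1
1|2|2|1|2|3
step 8: 2|2|1|3|1|0
0|3|1|3|0|2
0|3|3|0|2|3
3|2|1|3|3|1
1|2|2|2|2|3
step 9: 2|2|1|3|1|0
0|3|1|3|0|2
0|3|3|0|2|3
3|2|1|3|3|1
1|2|2|3|2|3
step 10: 2|2|1|3|1|0
0|3|1|3|0|2
0|3|3|1|3|3
3|2|2|1|1|3
1|2|3|2|1|0
step 11: 2|2|1|3|1|0
0|3|1|3|0|2
0|3|3|1|3|3
3|2|2|1|1|3
1|2|3|3|1|0
step 12: 2|2|1|3|1|0
0|3|1|3|0|2
0|3|3|1|3|3
3|2|3|2|1|3
1|3|0|1|2|0
step 13: 2|2|1|3|1|0
0|3|1|3|0|2
0|3|3|1|3|3
3|2|3|2|1|3
1|3|0|2|2|0
step 14: 2|2|1|3|1|0
0|3|1|3|0|2
0|3|3|1|3|3
3|2|3|2|1|3
1|3|0|3|2|0
step 15: 2|2|1|3|1|0
0|3|1|3|0|2
0|3|3|1|3|3
3|2|3|3|1|3
1|3|1|0|3|0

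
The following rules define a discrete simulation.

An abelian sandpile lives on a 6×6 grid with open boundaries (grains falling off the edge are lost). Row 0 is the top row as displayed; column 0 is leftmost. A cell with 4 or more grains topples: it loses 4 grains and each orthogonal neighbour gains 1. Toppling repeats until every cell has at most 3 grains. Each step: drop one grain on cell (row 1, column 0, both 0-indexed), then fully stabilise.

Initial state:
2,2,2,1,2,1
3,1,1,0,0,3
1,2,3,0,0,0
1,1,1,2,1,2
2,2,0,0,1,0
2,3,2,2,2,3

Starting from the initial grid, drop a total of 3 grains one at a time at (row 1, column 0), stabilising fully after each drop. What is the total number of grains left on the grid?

t=0: 2,2,2,1,2,1
3,1,1,0,0,3
1,2,3,0,0,0
1,1,1,2,1,2
2,2,0,0,1,0
2,3,2,2,2,3
t=1: 3,2,2,1,2,1
0,2,1,0,0,3
2,2,3,0,0,0
1,1,1,2,1,2
2,2,0,0,1,0
2,3,2,2,2,3
t=2: 3,2,2,1,2,1
1,2,1,0,0,3
2,2,3,0,0,0
1,1,1,2,1,2
2,2,0,0,1,0
2,3,2,2,2,3
t=3: 3,2,2,1,2,1
2,2,1,0,0,3
2,2,3,0,0,0
1,1,1,2,1,2
2,2,0,0,1,0
2,3,2,2,2,3

53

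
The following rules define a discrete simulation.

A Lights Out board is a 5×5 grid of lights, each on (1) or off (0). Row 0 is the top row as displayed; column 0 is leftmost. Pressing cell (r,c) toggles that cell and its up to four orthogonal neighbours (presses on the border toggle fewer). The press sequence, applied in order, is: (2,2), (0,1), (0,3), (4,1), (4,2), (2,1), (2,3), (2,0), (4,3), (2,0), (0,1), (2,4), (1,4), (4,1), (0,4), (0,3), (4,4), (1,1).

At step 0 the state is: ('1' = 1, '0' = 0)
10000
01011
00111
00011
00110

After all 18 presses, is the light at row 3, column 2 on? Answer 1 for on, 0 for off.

0

k=0  10000
01011
00111
00011
00110
k=1  10000
01111
01001
00111
00110
k=2  01100
00111
01001
00111
00110
k=3  01011
00101
01001
00111
00110
k=4  01011
00101
01001
01111
11010
k=5  01011
00101
01001
01011
10100
k=6  01011
01101
10101
00011
10100
k=7  01011
01111
10010
00001
10100
k=8  01011
11111
01010
10001
10100
k=9  01011
11111
01010
10011
10011
k=10  01011
01111
10010
00011
10011
k=11  10111
00111
10010
00011
10011
k=12  10111
00110
10001
00010
10011
k=13  10110
00101
10000
00010
10011
k=14  10110
00101
10000
01010
01111
k=15  10101
00100
10000
01010
01111
k=16  10010
00110
10000
01010
01111
k=17  10010
00110
10000
01011
01100
k=18  11010
11010
11000
01011
01100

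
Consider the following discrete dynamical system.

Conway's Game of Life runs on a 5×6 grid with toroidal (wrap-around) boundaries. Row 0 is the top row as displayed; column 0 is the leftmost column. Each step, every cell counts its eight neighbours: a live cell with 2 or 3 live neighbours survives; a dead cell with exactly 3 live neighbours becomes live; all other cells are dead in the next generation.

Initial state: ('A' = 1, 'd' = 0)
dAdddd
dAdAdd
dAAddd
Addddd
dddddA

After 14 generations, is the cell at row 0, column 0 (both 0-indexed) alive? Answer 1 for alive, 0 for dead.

0

t=0: dAdddd
dAdAdd
dAAddd
Addddd
dddddA
t=1: AdAddd
AAdddd
AAAddd
AAdddd
Addddd
t=2: AddddA
dddddA
ddAddA
ddAddA
AddddA
t=3: ddddAd
ddddAA
AdddAA
dAddAA
dAddAd
t=4: dddAAd
AddAdd
dddAdd
dAdAdd
AddAAd
t=5: ddAddd
ddAAdd
dddAAd
dddAdd
dddddA
t=6: ddAAdd
ddAdAd
ddddAd
dddAdd
dddddd
t=7: ddAAdd
ddAdAd
ddddAd
dddddd
ddAAdd
t=8: dAddAd
ddAdAd
dddAdd
dddAdd
ddAAdd
t=9: dAddAd
ddAdAd
ddAAAd
dddAAd
ddAAAd
t=10: dAddAA
dAAdAA
ddAddA
dddddA
ddAddA
t=11: dAdddd
dAAddd
dAAAdA
AdddAA
dddddA
t=12: AAAddd
dddAdd
dddAdA
dAAAdd
ddddAA
t=13: AAAAAA
AAdAAd
dddAdd
AdAAdA
ddddAA
t=14: dddddd
dddddd
dddddd
AdAAdA
dddddd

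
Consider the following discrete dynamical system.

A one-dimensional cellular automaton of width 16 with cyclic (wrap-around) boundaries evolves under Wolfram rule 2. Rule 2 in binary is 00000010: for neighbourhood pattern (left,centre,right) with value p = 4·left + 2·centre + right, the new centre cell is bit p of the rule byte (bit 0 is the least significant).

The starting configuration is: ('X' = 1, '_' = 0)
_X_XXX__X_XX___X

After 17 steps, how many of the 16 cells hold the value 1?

2

step 0: _X_XXX__X_XX___X
step 1: _______X______X_
step 2: ______X______X__
step 3: _____X______X___
step 4: ____X______X____
step 5: ___X______X_____
step 6: __X______X______
step 7: _X______X_______
step 8: X______X________
step 9: ______X________X
step 10: _____X________X_
step 11: ____X________X__
step 12: ___X________X___
step 13: __X________X____
step 14: _X________X_____
step 15: X________X______
step 16: ________X______X
step 17: _______X______X_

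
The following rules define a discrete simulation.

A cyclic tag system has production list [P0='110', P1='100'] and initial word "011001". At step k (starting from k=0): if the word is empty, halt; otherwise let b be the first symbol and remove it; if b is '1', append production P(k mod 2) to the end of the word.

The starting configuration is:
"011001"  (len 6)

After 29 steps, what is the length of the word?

[0] "011001"  (len 6)
[1] "11001"  (len 5)
[2] "1001100"  (len 7)
[3] "001100110"  (len 9)
[4] "01100110"  (len 8)
[5] "1100110"  (len 7)
[6] "100110100"  (len 9)
[7] "00110100110"  (len 11)
[8] "0110100110"  (len 10)
[9] "110100110"  (len 9)
[10] "10100110100"  (len 11)
[11] "0100110100110"  (len 13)
[12] "100110100110"  (len 12)
[13] "00110100110110"  (len 14)
[14] "0110100110110"  (len 13)
[15] "110100110110"  (len 12)
[16] "10100110110100"  (len 14)
[17] "0100110110100110"  (len 16)
[18] "100110110100110"  (len 15)
[19] "00110110100110110"  (len 17)
[20] "0110110100110110"  (len 16)
[21] "110110100110110"  (len 15)
[22] "10110100110110100"  (len 17)
[23] "0110100110110100110"  (len 19)
[24] "110100110110100110"  (len 18)
[25] "10100110110100110110"  (len 20)
[26] "0100110110100110110100"  (len 22)
[27] "100110110100110110100"  (len 21)
[28] "00110110100110110100100"  (len 23)
[29] "0110110100110110100100"  (len 22)

22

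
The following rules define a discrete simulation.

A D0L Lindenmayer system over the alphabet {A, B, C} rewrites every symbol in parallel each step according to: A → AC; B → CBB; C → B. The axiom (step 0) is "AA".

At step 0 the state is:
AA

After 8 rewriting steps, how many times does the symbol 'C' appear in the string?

k=0  AA
k=1  ACAC
k=2  ACBACB
k=3  ACBCBBACBCBB
k=4  ACBCBBBCBBCBBACBCBBBCBBCBB
k=5  ACBCBBBCBBCBBCBBBCBBCBBBCBBCBBACBCBBBCBBCBBCBBBCBBCBBBCBBCBB
k=6  ACBCBBBCBBCBBCBBBCBBCBBBCBBCBBBCBBCBBCBBBCBBCBBBCBBCBBCBBB…CBBBCBBCBBBCBBCBBBCBBCBBCBBBCBBCBBBCBBCBBCBBBCBBCBBBCBBCBB  (len 142)
k=7  ACBCBBBCBBCBBCBBBCBBCBBBCBBCBBBCBBCBBCBBBCBBCBBBCBBCBBCBBB…CBBBCBBCBBBCBBCBBBCBBCBBCBBBCBBCBBBCBBCBBCBBBCBBCBBBCBBCBB  (len 340)
k=8  ACBCBBBCBBCBBCBBBCBBCBBBCBBCBBBCBBCBBCBBBCBBCBBBCBBCBBCBBB…CBBBCBBCBBBCBBCBBBCBBCBBCBBBCBBCBBBCBBCBBCBBBCBBCBBBCBBCBB  (len 818)

240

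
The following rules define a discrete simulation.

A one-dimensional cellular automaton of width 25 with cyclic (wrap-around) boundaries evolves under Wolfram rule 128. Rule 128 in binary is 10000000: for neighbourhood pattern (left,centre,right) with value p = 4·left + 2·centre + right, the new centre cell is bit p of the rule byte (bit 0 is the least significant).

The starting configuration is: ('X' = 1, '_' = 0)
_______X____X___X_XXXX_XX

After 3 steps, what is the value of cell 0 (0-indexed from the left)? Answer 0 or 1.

t=0: _______X____X___X_XXXX_XX
t=1: ___________________XX____
t=2: _________________________
t=3: _________________________

0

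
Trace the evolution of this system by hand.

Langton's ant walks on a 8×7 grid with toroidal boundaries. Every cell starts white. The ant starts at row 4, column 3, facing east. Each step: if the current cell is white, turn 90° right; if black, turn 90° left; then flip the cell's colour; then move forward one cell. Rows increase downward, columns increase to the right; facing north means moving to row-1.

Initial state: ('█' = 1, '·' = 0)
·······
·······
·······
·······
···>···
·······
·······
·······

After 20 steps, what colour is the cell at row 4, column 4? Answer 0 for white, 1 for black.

1

k=0  ·······
·······
·······
·······
···>···
·······
·······
·······
k=1  ·······
·······
·······
·······
···█···
···v···
·······
·······
k=2  ·······
·······
·······
·······
···█···
··<█···
·······
·······
k=3  ·······
·······
·······
·······
··^█···
··██···
·······
·······
k=4  ·······
·······
·······
·······
··█>···
··██···
·······
·······
k=5  ·······
·······
·······
···^···
··█····
··██···
·······
·······
k=6  ·······
·······
·······
···█>··
··█····
··██···
·······
·······
k=7  ·······
·······
·······
···██··
··█·v··
··██···
·······
·······
k=8  ·······
·······
·······
···██··
··█<█··
··██···
·······
·······
k=9  ·······
·······
·······
···^█··
··███··
··██···
·······
·······
k=10  ·······
·······
·······
··<·█··
··███··
··██···
·······
·······
k=11  ·······
·······
··^····
··█·█··
··███··
··██···
·······
·······
k=12  ·······
·······
··█>···
··█·█··
··███··
··██···
·······
·······
k=13  ·······
·······
··██···
··█v█··
··███··
··██···
·······
·······
k=14  ·······
·······
··██···
··<██··
··███··
··██···
·······
·······
k=15  ·······
·······
··██···
···██··
··v██··
··██···
·······
·······
k=16  ·······
·······
··██···
···██··
···>█··
··██···
·······
·······
k=17  ·······
·······
··██···
···^█··
····█··
··██···
·······
·······
k=18  ·······
·······
··██···
··<·█··
····█··
··██···
·······
·······
k=19  ·······
·······
··^█···
··█·█··
····█··
··██···
·······
·······
k=20  ·······
·······
·<·█···
··█·█··
····█··
··██···
·······
·······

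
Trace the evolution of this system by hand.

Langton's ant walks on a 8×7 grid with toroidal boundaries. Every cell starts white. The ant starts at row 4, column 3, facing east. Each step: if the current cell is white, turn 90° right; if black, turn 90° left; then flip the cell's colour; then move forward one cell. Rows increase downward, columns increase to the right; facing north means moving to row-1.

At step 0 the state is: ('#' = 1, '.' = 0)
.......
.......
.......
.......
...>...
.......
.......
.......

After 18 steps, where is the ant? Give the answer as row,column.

3,2

[0] .......
.......
.......
.......
...>...
.......
.......
.......
[1] .......
.......
.......
.......
...#...
...v...
.......
.......
[2] .......
.......
.......
.......
...#...
..<#...
.......
.......
[3] .......
.......
.......
.......
..^#...
..##...
.......
.......
[4] .......
.......
.......
.......
..#>...
..##...
.......
.......
[5] .......
.......
.......
...^...
..#....
..##...
.......
.......
[6] .......
.......
.......
...#>..
..#....
..##...
.......
.......
[7] .......
.......
.......
...##..
..#.v..
..##...
.......
.......
[8] .......
.......
.......
...##..
..#<#..
..##...
.......
.......
[9] .......
.......
.......
...^#..
..###..
..##...
.......
.......
[10] .......
.......
.......
..<.#..
..###..
..##...
.......
.......
[11] .......
.......
..^....
..#.#..
..###..
..##...
.......
.......
[12] .......
.......
..#>...
..#.#..
..###..
..##...
.......
.......
[13] .......
.......
..##...
..#v#..
..###..
..##...
.......
.......
[14] .......
.......
..##...
..<##..
..###..
..##...
.......
.......
[15] .......
.......
..##...
...##..
..v##..
..##...
.......
.......
[16] .......
.......
..##...
...##..
...>#..
..##...
.......
.......
[17] .......
.......
..##...
...^#..
....#..
..##...
.......
.......
[18] .......
.......
..##...
..<.#..
....#..
..##...
.......
.......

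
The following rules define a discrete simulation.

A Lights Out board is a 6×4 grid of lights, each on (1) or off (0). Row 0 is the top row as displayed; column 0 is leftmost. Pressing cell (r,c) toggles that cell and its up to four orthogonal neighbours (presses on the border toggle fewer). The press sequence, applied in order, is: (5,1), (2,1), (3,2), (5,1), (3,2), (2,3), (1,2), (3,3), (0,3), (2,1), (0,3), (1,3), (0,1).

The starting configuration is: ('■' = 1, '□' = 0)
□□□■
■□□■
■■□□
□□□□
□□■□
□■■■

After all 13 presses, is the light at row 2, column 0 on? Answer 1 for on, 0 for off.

[0] □□□■
■□□■
■■□□
□□□□
□□■□
□■■■
[1] □□□■
■□□■
■■□□
□□□□
□■■□
■□□■
[2] □□□■
■■□■
□□■□
□■□□
□■■□
■□□■
[3] □□□■
■■□■
□□□□
□□■■
□■□□
■□□■
[4] □□□■
■■□■
□□□□
□□■■
□□□□
□■■■
[5] □□□■
■■□■
□□■□
□■□□
□□■□
□■■■
[6] □□□■
■■□□
□□□■
□■□■
□□■□
□■■■
[7] □□■■
■□■■
□□■■
□■□■
□□■□
□■■■
[8] □□■■
■□■■
□□■□
□■■□
□□■■
□■■■
[9] □□□□
■□■□
□□■□
□■■□
□□■■
□■■■
[10] □□□□
■■■□
■■□□
□□■□
□□■■
□■■■
[11] □□■■
■■■■
■■□□
□□■□
□□■■
□■■■
[12] □□■□
■■□□
■■□■
□□■□
□□■■
□■■■
[13] ■■□□
■□□□
■■□■
□□■□
□□■■
□■■■

1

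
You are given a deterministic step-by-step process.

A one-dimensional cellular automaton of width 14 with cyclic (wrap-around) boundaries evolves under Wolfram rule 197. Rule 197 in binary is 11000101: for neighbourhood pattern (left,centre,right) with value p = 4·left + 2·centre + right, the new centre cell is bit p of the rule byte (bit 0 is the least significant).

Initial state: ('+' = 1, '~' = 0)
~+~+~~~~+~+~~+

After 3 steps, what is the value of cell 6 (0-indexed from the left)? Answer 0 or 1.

step 0: ~+~+~~~~+~+~~+
step 1: ~+~+~++~+~+~~+
step 2: ~+~+~~+~+~+~~+
step 3: ~+~+~~+~+~+~~+

1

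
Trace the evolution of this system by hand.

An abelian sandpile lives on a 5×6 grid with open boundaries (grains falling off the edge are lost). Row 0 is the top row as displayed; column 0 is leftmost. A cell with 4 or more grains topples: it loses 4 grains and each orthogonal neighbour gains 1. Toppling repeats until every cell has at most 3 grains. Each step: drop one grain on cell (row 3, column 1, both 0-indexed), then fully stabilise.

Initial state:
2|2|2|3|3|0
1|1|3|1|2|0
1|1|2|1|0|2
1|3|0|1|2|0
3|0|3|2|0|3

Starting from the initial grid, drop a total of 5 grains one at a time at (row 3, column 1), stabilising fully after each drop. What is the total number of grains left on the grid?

50

0) 2|2|2|3|3|0
1|1|3|1|2|0
1|1|2|1|0|2
1|3|0|1|2|0
3|0|3|2|0|3
1) 2|2|2|3|3|0
1|1|3|1|2|0
1|2|2|1|0|2
2|0|1|1|2|0
3|1|3|2|0|3
2) 2|2|2|3|3|0
1|1|3|1|2|0
1|2|2|1|0|2
2|1|1|1|2|0
3|1|3|2|0|3
3) 2|2|2|3|3|0
1|1|3|1|2|0
1|2|2|1|0|2
2|2|1|1|2|0
3|1|3|2|0|3
4) 2|2|2|3|3|0
1|1|3|1|2|0
1|2|2|1|0|2
2|3|1|1|2|0
3|1|3|2|0|3
5) 2|2|2|3|3|0
1|1|3|1|2|0
1|3|2|1|0|2
3|0|2|1|2|0
3|2|3|2|0|3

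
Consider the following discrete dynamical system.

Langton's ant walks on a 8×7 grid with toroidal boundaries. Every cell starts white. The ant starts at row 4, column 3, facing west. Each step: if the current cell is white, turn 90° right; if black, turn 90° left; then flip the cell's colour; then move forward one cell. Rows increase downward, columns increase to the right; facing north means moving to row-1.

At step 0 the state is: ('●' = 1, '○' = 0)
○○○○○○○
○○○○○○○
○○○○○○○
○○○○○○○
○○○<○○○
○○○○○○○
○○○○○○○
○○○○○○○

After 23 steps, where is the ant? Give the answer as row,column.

6,4

t=0: ○○○○○○○
○○○○○○○
○○○○○○○
○○○○○○○
○○○<○○○
○○○○○○○
○○○○○○○
○○○○○○○
t=1: ○○○○○○○
○○○○○○○
○○○○○○○
○○○^○○○
○○○●○○○
○○○○○○○
○○○○○○○
○○○○○○○
t=2: ○○○○○○○
○○○○○○○
○○○○○○○
○○○●>○○
○○○●○○○
○○○○○○○
○○○○○○○
○○○○○○○
t=3: ○○○○○○○
○○○○○○○
○○○○○○○
○○○●●○○
○○○●v○○
○○○○○○○
○○○○○○○
○○○○○○○
t=4: ○○○○○○○
○○○○○○○
○○○○○○○
○○○●●○○
○○○<●○○
○○○○○○○
○○○○○○○
○○○○○○○
t=5: ○○○○○○○
○○○○○○○
○○○○○○○
○○○●●○○
○○○○●○○
○○○v○○○
○○○○○○○
○○○○○○○
t=6: ○○○○○○○
○○○○○○○
○○○○○○○
○○○●●○○
○○○○●○○
○○<●○○○
○○○○○○○
○○○○○○○
t=7: ○○○○○○○
○○○○○○○
○○○○○○○
○○○●●○○
○○^○●○○
○○●●○○○
○○○○○○○
○○○○○○○
t=8: ○○○○○○○
○○○○○○○
○○○○○○○
○○○●●○○
○○●>●○○
○○●●○○○
○○○○○○○
○○○○○○○
t=9: ○○○○○○○
○○○○○○○
○○○○○○○
○○○●●○○
○○●●●○○
○○●v○○○
○○○○○○○
○○○○○○○
t=10: ○○○○○○○
○○○○○○○
○○○○○○○
○○○●●○○
○○●●●○○
○○●○>○○
○○○○○○○
○○○○○○○
t=11: ○○○○○○○
○○○○○○○
○○○○○○○
○○○●●○○
○○●●●○○
○○●○●○○
○○○○v○○
○○○○○○○
t=12: ○○○○○○○
○○○○○○○
○○○○○○○
○○○●●○○
○○●●●○○
○○●○●○○
○○○<●○○
○○○○○○○
t=13: ○○○○○○○
○○○○○○○
○○○○○○○
○○○●●○○
○○●●●○○
○○●^●○○
○○○●●○○
○○○○○○○
t=14: ○○○○○○○
○○○○○○○
○○○○○○○
○○○●●○○
○○●●●○○
○○●●>○○
○○○●●○○
○○○○○○○
t=15: ○○○○○○○
○○○○○○○
○○○○○○○
○○○●●○○
○○●●^○○
○○●●○○○
○○○●●○○
○○○○○○○
t=16: ○○○○○○○
○○○○○○○
○○○○○○○
○○○●●○○
○○●<○○○
○○●●○○○
○○○●●○○
○○○○○○○
t=17: ○○○○○○○
○○○○○○○
○○○○○○○
○○○●●○○
○○●○○○○
○○●v○○○
○○○●●○○
○○○○○○○
t=18: ○○○○○○○
○○○○○○○
○○○○○○○
○○○●●○○
○○●○○○○
○○●○>○○
○○○●●○○
○○○○○○○
t=19: ○○○○○○○
○○○○○○○
○○○○○○○
○○○●●○○
○○●○○○○
○○●○●○○
○○○●v○○
○○○○○○○
t=20: ○○○○○○○
○○○○○○○
○○○○○○○
○○○●●○○
○○●○○○○
○○●○●○○
○○○●○>○
○○○○○○○
t=21: ○○○○○○○
○○○○○○○
○○○○○○○
○○○●●○○
○○●○○○○
○○●○●○○
○○○●○●○
○○○○○v○
t=22: ○○○○○○○
○○○○○○○
○○○○○○○
○○○●●○○
○○●○○○○
○○●○●○○
○○○●○●○
○○○○<●○
t=23: ○○○○○○○
○○○○○○○
○○○○○○○
○○○●●○○
○○●○○○○
○○●○●○○
○○○●^●○
○○○○●●○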